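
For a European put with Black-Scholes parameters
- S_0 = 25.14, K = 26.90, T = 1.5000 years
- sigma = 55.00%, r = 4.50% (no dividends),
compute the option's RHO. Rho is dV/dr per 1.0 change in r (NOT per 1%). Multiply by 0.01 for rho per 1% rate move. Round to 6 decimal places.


d1 = 0.3365582822; d2 = -0.3370513970
phi(d1) = 0.3769758048; exp(-qT) = 1.0000000000; exp(-rT) = 0.9347277206
N(-d2) = 0.6319609223
Rho = -K*T*exp(-rT)*N(-d2) = -26.9000 * 1.5000 * 0.9347277206 * 0.6319609223 = -23.835205

Answer: Rho = -23.835205


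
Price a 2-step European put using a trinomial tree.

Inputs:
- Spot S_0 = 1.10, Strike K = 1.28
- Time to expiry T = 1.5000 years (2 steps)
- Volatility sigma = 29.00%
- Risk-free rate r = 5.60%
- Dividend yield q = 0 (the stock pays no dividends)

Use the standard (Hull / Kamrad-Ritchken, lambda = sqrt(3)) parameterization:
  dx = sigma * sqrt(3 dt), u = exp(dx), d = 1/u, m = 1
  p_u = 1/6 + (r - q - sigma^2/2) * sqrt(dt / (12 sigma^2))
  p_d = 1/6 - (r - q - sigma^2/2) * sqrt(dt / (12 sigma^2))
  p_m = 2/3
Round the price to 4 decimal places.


dt = T/N = 0.750000; dx = sigma*sqrt(3*dt) = 0.435000
u = exp(dx) = 1.544963; d = 1/u = 0.647265
p_u = 0.178693, p_m = 0.666667, p_d = 0.154641
Discount per step: exp(-r*dt) = 0.958870
Stock lattice S(k, j) with j the centered position index:
  k=0: S(0,+0) = 1.1000
  k=1: S(1,-1) = 0.7120; S(1,+0) = 1.1000; S(1,+1) = 1.6995
  k=2: S(2,-2) = 0.4608; S(2,-1) = 0.7120; S(2,+0) = 1.1000; S(2,+1) = 1.6995; S(2,+2) = 2.6256
Terminal payoffs V(N, j) = max(K - S_T, 0):
  V(2,-2) = 0.819153; V(2,-1) = 0.568009; V(2,+0) = 0.180000; V(2,+1) = 0.000000; V(2,+2) = 0.000000
Backward induction: V(k, j) = exp(-r*dt) * [p_u * V(k+1, j+1) + p_m * V(k+1, j) + p_d * V(k+1, j-1)]
  V(1,-1) = exp(-r*dt) * [p_u*0.180000 + p_m*0.568009 + p_d*0.819153] = 0.515404
  V(1,+0) = exp(-r*dt) * [p_u*0.000000 + p_m*0.180000 + p_d*0.568009] = 0.199289
  V(1,+1) = exp(-r*dt) * [p_u*0.000000 + p_m*0.000000 + p_d*0.180000] = 0.026690
  V(0,+0) = exp(-r*dt) * [p_u*0.026690 + p_m*0.199289 + p_d*0.515404] = 0.208392

Answer: Price = V(0,0) = 0.2084


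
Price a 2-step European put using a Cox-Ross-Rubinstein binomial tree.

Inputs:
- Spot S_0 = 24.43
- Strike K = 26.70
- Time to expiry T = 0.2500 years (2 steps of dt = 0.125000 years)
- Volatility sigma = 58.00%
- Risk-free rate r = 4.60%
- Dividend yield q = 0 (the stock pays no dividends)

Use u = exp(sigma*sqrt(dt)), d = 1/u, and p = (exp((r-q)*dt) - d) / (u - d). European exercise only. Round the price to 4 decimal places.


dt = T/N = 0.125000
u = exp(sigma*sqrt(dt)) = 1.227600; d = 1/u = 0.814598
p = (exp((r-q)*dt) - d) / (u - d) = 0.462876
Discount per step: exp(-r*dt) = 0.994266
Stock lattice S(k, i) with i counting down-moves:
  k=0: S(0,0) = 24.4300
  k=1: S(1,0) = 29.9903; S(1,1) = 19.9006
  k=2: S(2,0) = 36.8160; S(2,1) = 24.4300; S(2,2) = 16.2110
Terminal payoffs V(N, i) = max(K - S_T, 0):
  V(2,0) = 0.000000; V(2,1) = 2.270000; V(2,2) = 10.489001
Backward induction: V(k, i) = exp(-r*dt) * [p * V(k+1, i) + (1-p) * V(k+1, i+1)].
  V(1,0) = exp(-r*dt) * [p*0.000000 + (1-p)*2.270000] = 1.212280
  V(1,1) = exp(-r*dt) * [p*2.270000 + (1-p)*10.489001] = 6.646295
  V(0,0) = exp(-r*dt) * [p*1.212280 + (1-p)*6.646295] = 4.107334

Answer: Price = V(0,0) = 4.1073


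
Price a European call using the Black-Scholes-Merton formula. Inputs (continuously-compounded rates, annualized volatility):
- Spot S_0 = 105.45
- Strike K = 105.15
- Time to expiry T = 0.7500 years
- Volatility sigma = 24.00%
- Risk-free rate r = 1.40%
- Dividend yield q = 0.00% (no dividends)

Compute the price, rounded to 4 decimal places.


Answer: Price = 9.3871

Derivation:
d1 = (ln(S/K) + (r - q + 0.5*sigma^2) * T) / (sigma * sqrt(T)) = 0.16814848
d2 = d1 - sigma * sqrt(T) = -0.03969762
exp(-rT) = 0.98955493; exp(-qT) = 1.00000000
C = S_0 * exp(-qT) * N(d1) - K * exp(-rT) * N(d2)
N(d1) = 0.56676676; N(d2) = 0.48416710
C = 105.4500 * 1.00000000 * 0.56676676 - 105.1500 * 0.98955493 * 0.48416710 = 9.3871


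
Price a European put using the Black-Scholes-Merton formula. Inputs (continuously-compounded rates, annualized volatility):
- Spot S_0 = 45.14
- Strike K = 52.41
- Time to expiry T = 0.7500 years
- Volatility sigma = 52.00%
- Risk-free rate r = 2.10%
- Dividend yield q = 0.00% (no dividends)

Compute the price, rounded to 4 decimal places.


d1 = (ln(S/K) + (r - q + 0.5*sigma^2) * T) / (sigma * sqrt(T)) = -0.07145518
d2 = d1 - sigma * sqrt(T) = -0.52178839
exp(-rT) = 0.98437338; exp(-qT) = 1.00000000
P = K * exp(-rT) * N(-d2) - S_0 * exp(-qT) * N(-d1)
N(-d1) = 0.52848225; N(-d2) = 0.69909116
P = 52.4100 * 0.98437338 * 0.69909116 - 45.1400 * 1.00000000 * 0.52848225 = 12.2111

Answer: Price = 12.2111


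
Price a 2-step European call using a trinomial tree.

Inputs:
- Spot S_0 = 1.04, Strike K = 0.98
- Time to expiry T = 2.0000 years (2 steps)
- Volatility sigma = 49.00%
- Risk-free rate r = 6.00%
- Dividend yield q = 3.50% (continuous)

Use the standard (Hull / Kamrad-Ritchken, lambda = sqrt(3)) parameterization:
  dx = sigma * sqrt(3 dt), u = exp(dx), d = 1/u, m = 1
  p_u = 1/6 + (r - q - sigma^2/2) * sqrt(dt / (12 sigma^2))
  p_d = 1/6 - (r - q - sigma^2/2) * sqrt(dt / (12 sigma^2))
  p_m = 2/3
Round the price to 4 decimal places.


Answer: Price = V(0,0) = 0.2671

Derivation:
dt = T/N = 1.000000; dx = sigma*sqrt(3*dt) = 0.848705
u = exp(dx) = 2.336619; d = 1/u = 0.427969
p_u = 0.110670, p_m = 0.666667, p_d = 0.222664
Discount per step: exp(-r*dt) = 0.941765
Stock lattice S(k, j) with j the centered position index:
  k=0: S(0,+0) = 1.0400
  k=1: S(1,-1) = 0.4451; S(1,+0) = 1.0400; S(1,+1) = 2.4301
  k=2: S(2,-2) = 0.1905; S(2,-1) = 0.4451; S(2,+0) = 1.0400; S(2,+1) = 2.4301; S(2,+2) = 5.6782
Terminal payoffs V(N, j) = max(S_T - K, 0):
  V(2,-2) = 0.000000; V(2,-1) = 0.000000; V(2,+0) = 0.060000; V(2,+1) = 1.450083; V(2,+2) = 4.698179
Backward induction: V(k, j) = exp(-r*dt) * [p_u * V(k+1, j+1) + p_m * V(k+1, j) + p_d * V(k+1, j-1)]
  V(1,-1) = exp(-r*dt) * [p_u*0.060000 + p_m*0.000000 + p_d*0.000000] = 0.006253
  V(1,+0) = exp(-r*dt) * [p_u*1.450083 + p_m*0.060000 + p_d*0.000000] = 0.188805
  V(1,+1) = exp(-r*dt) * [p_u*4.698179 + p_m*1.450083 + p_d*0.060000] = 1.412673
  V(0,+0) = exp(-r*dt) * [p_u*1.412673 + p_m*0.188805 + p_d*0.006253] = 0.267087


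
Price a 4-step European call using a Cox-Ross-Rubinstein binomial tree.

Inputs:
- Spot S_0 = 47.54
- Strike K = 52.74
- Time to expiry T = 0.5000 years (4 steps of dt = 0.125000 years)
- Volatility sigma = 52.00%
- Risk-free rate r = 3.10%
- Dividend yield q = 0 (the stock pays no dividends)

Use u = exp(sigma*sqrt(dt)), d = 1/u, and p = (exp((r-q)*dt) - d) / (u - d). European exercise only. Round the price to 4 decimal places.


Answer: Price = V(0,0) = 5.5009

Derivation:
dt = T/N = 0.125000
u = exp(sigma*sqrt(dt)) = 1.201833; d = 1/u = 0.832062
p = (exp((r-q)*dt) - d) / (u - d) = 0.464667
Discount per step: exp(-r*dt) = 0.996132
Stock lattice S(k, i) with i counting down-moves:
  k=0: S(0,0) = 47.5400
  k=1: S(1,0) = 57.1351; S(1,1) = 39.5562
  k=2: S(2,0) = 68.6669; S(2,1) = 47.5400; S(2,2) = 32.9133
  k=3: S(3,0) = 82.5261; S(3,1) = 57.1351; S(3,2) = 39.5562; S(3,3) = 27.3859
  k=4: S(4,0) = 99.1826; S(4,1) = 68.6669; S(4,2) = 47.5400; S(4,3) = 32.9133; S(4,4) = 22.7868
Terminal payoffs V(N, i) = max(S_T - K, 0):
  V(4,0) = 46.442592; V(4,1) = 15.926880; V(4,2) = 0.000000; V(4,3) = 0.000000; V(4,4) = 0.000000
Backward induction: V(k, i) = exp(-r*dt) * [p * V(k+1, i) + (1-p) * V(k+1, i+1)].
  V(3,0) = exp(-r*dt) * [p*46.442592 + (1-p)*15.926880] = 29.990084
  V(3,1) = exp(-r*dt) * [p*15.926880 + (1-p)*0.000000] = 7.372072
  V(3,2) = exp(-r*dt) * [p*0.000000 + (1-p)*0.000000] = 0.000000
  V(3,3) = exp(-r*dt) * [p*0.000000 + (1-p)*0.000000] = 0.000000
  V(2,0) = exp(-r*dt) * [p*29.990084 + (1-p)*7.372072] = 17.812755
  V(2,1) = exp(-r*dt) * [p*7.372072 + (1-p)*0.000000] = 3.412309
  V(2,2) = exp(-r*dt) * [p*0.000000 + (1-p)*0.000000] = 0.000000
  V(1,0) = exp(-r*dt) * [p*17.812755 + (1-p)*3.412309] = 10.064643
  V(1,1) = exp(-r*dt) * [p*3.412309 + (1-p)*0.000000] = 1.579455
  V(0,0) = exp(-r*dt) * [p*10.064643 + (1-p)*1.579455] = 5.500884


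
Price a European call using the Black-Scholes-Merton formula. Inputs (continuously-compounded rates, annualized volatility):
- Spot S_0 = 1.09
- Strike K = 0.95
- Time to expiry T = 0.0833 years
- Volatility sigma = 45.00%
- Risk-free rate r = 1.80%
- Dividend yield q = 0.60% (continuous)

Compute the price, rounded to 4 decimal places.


Answer: Price = 0.1505

Derivation:
d1 = (ln(S/K) + (r - q + 0.5*sigma^2) * T) / (sigma * sqrt(T)) = 1.13109927
d2 = d1 - sigma * sqrt(T) = 1.00122144
exp(-rT) = 0.99850172; exp(-qT) = 0.99950032
C = S_0 * exp(-qT) * N(d1) - K * exp(-rT) * N(d2)
N(d1) = 0.87099334; N(d2) = 0.84164012
C = 1.0900 * 0.99950032 * 0.87099334 - 0.9500 * 0.99850172 * 0.84164012 = 0.1505


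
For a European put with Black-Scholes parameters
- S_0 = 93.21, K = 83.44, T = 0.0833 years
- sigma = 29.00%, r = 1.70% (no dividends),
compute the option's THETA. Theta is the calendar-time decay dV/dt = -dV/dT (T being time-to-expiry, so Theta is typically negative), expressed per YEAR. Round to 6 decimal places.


Answer: Theta = -7.054730

Derivation:
d1 = 1.3816892115; d2 = 1.2979901673
phi(d1) = 0.1535896149; exp(-qT) = 1.0000000000; exp(-rT) = 0.9985849022
Theta = -S*exp(-qT)*phi(d1)*sigma/(2*sqrt(T)) + r*K*exp(-rT)*N(-d2) - q*S*exp(-qT)*N(-d1)
N(-d1) = 0.0835335742; N(-d2) = 0.0971453569; sqrt(T) = 0.2886173938
Term 1 = -93.2100 * 1.0000000000 * 0.1535896149 * 0.2900 / (2 * 0.2886173938) = -7.1923342297
Term 2 = 0.0170 * 83.4400 * 0.9985849022 * 0.0971453569 = 0.1376037472
Term 3 = 0 (no dividend yield, q = 0)
Theta = -7.1923342297 + (0.1376037472) + (0.0000000000) = -7.054730


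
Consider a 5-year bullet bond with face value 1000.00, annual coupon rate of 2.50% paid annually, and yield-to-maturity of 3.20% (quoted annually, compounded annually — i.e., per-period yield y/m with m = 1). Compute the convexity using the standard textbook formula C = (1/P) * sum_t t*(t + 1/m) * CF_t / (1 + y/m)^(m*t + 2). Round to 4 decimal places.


Coupon per period c = face * coupon_rate / m = 25.000000
Periods per year m = 1; per-period yield y/m = 0.032000
Number of cashflows N = 5
Cashflows (t years, CF_t, discount factor 1/(1+y/m)^(m*t), PV):
  t = 1.0000: CF_t = 25.000000, DF = 0.968992, PV = 24.224806
  t = 2.0000: CF_t = 25.000000, DF = 0.938946, PV = 23.473649
  t = 3.0000: CF_t = 25.000000, DF = 0.909831, PV = 22.745784
  t = 4.0000: CF_t = 25.000000, DF = 0.881620, PV = 22.040489
  t = 5.0000: CF_t = 1025.000000, DF = 0.854283, PV = 875.639570
Price P = sum_t PV_t = 968.124298
Convexity numerator sum_t t*(t + 1/m) * CF_t / (1+y/m)^(m*t + 2):
  t = 1.0000: term = 45.491569
  t = 2.0000: term = 132.242932
  t = 3.0000: term = 256.284752
  t = 4.0000: term = 413.896564
  t = 5.0000: term = 24665.347536
Convexity = (1/P) * sum = 25513.263352 / 968.124298 = 26.353293

Answer: Convexity = 26.3533


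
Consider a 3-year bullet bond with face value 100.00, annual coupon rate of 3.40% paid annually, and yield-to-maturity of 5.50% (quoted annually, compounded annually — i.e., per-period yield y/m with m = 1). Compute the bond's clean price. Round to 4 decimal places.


Answer: Price = 94.3343

Derivation:
Coupon per period c = face * coupon_rate / m = 3.400000
Periods per year m = 1; per-period yield y/m = 0.055000
Number of cashflows N = 3
Cashflows (t years, CF_t, discount factor 1/(1+y/m)^(m*t), PV):
  t = 1.0000: CF_t = 3.400000, DF = 0.947867, PV = 3.222749
  t = 2.0000: CF_t = 3.400000, DF = 0.898452, PV = 3.054738
  t = 3.0000: CF_t = 103.400000, DF = 0.851614, PV = 88.056853
Price P = sum_t PV_t = 94.334340


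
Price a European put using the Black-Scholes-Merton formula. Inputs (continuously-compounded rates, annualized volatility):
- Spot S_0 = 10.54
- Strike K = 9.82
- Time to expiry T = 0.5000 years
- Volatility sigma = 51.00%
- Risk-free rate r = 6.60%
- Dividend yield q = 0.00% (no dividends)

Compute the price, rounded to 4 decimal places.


Answer: Price = 0.9727

Derivation:
d1 = (ln(S/K) + (r - q + 0.5*sigma^2) * T) / (sigma * sqrt(T)) = 0.46802544
d2 = d1 - sigma * sqrt(T) = 0.10740098
exp(-rT) = 0.96753856; exp(-qT) = 1.00000000
P = K * exp(-rT) * N(-d2) - S_0 * exp(-qT) * N(-d1)
N(-d1) = 0.31988320; N(-d2) = 0.45723544
P = 9.8200 * 0.96753856 * 0.45723544 - 10.5400 * 1.00000000 * 0.31988320 = 0.9727


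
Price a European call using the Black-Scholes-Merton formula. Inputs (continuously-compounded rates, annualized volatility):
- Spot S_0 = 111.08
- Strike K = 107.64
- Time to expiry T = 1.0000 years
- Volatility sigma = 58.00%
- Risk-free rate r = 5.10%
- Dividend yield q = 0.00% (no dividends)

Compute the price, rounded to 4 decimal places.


Answer: Price = 28.9782

Derivation:
d1 = (ln(S/K) + (r - q + 0.5*sigma^2) * T) / (sigma * sqrt(T)) = 0.43216955
d2 = d1 - sigma * sqrt(T) = -0.14783045
exp(-rT) = 0.95027867; exp(-qT) = 1.00000000
C = S_0 * exp(-qT) * N(d1) - K * exp(-rT) * N(d2)
N(d1) = 0.66719090; N(d2) = 0.44123829
C = 111.0800 * 1.00000000 * 0.66719090 - 107.6400 * 0.95027867 * 0.44123829 = 28.9782


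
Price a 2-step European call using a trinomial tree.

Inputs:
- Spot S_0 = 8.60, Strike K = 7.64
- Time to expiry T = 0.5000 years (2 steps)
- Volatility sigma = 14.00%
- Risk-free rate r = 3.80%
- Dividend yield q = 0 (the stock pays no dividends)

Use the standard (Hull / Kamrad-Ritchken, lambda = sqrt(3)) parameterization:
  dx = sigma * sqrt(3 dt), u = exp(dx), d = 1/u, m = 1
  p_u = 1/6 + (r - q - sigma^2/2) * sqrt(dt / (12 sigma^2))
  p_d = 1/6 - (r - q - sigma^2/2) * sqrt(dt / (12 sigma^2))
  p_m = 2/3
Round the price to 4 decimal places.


Answer: Price = V(0,0) = 1.1239

Derivation:
dt = T/N = 0.250000; dx = sigma*sqrt(3*dt) = 0.121244
u = exp(dx) = 1.128900; d = 1/u = 0.885818
p_u = 0.195740, p_m = 0.666667, p_d = 0.137593
Discount per step: exp(-r*dt) = 0.990545
Stock lattice S(k, j) with j the centered position index:
  k=0: S(0,+0) = 8.6000
  k=1: S(1,-1) = 7.6180; S(1,+0) = 8.6000; S(1,+1) = 9.7085
  k=2: S(2,-2) = 6.7482; S(2,-1) = 7.6180; S(2,+0) = 8.6000; S(2,+1) = 9.7085; S(2,+2) = 10.9600
Terminal payoffs V(N, j) = max(S_T - K, 0):
  V(2,-2) = 0.000000; V(2,-1) = 0.000000; V(2,+0) = 0.960000; V(2,+1) = 2.068539; V(2,+2) = 3.319968
Backward induction: V(k, j) = exp(-r*dt) * [p_u * V(k+1, j+1) + p_m * V(k+1, j) + p_d * V(k+1, j-1)]
  V(1,-1) = exp(-r*dt) * [p_u*0.960000 + p_m*0.000000 + p_d*0.000000] = 0.186134
  V(1,+0) = exp(-r*dt) * [p_u*2.068539 + p_m*0.960000 + p_d*0.000000] = 1.035017
  V(1,+1) = exp(-r*dt) * [p_u*3.319968 + p_m*2.068539 + p_d*0.960000] = 2.140535
  V(0,+0) = exp(-r*dt) * [p_u*2.140535 + p_m*1.035017 + p_d*0.186134] = 1.123883


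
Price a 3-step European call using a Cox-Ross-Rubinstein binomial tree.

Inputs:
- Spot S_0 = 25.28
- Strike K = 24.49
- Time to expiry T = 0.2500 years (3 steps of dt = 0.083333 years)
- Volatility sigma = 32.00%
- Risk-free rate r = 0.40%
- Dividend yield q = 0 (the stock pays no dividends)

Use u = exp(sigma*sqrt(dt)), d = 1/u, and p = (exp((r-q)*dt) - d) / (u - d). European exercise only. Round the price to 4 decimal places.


Answer: Price = V(0,0) = 2.1302

Derivation:
dt = T/N = 0.083333
u = exp(sigma*sqrt(dt)) = 1.096777; d = 1/u = 0.911762
p = (exp((r-q)*dt) - d) / (u - d) = 0.478724
Discount per step: exp(-r*dt) = 0.999667
Stock lattice S(k, i) with i counting down-moves:
  k=0: S(0,0) = 25.2800
  k=1: S(1,0) = 27.7265; S(1,1) = 23.0493
  k=2: S(2,0) = 30.4098; S(2,1) = 25.2800; S(2,2) = 21.0155
  k=3: S(3,0) = 33.3528; S(3,1) = 27.7265; S(3,2) = 23.0493; S(3,3) = 19.1612
Terminal payoffs V(N, i) = max(S_T - K, 0):
  V(3,0) = 8.862799; V(3,1) = 3.236527; V(3,2) = 0.000000; V(3,3) = 0.000000
Backward induction: V(k, i) = exp(-r*dt) * [p * V(k+1, i) + (1-p) * V(k+1, i+1)].
  V(2,0) = exp(-r*dt) * [p*8.862799 + (1-p)*3.236527] = 5.927984
  V(2,1) = exp(-r*dt) * [p*3.236527 + (1-p)*0.000000] = 1.548888
  V(2,2) = exp(-r*dt) * [p*0.000000 + (1-p)*0.000000] = 0.000000
  V(1,0) = exp(-r*dt) * [p*5.927984 + (1-p)*1.548888] = 3.644053
  V(1,1) = exp(-r*dt) * [p*1.548888 + (1-p)*0.000000] = 0.741243
  V(0,0) = exp(-r*dt) * [p*3.644053 + (1-p)*0.741243] = 2.130179


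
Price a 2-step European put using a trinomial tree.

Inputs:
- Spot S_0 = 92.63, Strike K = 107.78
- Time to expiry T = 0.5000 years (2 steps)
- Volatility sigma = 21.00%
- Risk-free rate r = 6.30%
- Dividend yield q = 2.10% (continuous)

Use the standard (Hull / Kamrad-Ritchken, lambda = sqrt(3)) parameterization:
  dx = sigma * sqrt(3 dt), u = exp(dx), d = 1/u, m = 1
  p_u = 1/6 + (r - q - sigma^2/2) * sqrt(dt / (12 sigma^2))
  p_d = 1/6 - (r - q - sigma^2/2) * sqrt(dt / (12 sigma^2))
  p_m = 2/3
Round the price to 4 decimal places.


dt = T/N = 0.250000; dx = sigma*sqrt(3*dt) = 0.181865
u = exp(dx) = 1.199453; d = 1/u = 0.833714
p_u = 0.180379, p_m = 0.666667, p_d = 0.152955
Discount per step: exp(-r*dt) = 0.984373
Stock lattice S(k, j) with j the centered position index:
  k=0: S(0,+0) = 92.6300
  k=1: S(1,-1) = 77.2269; S(1,+0) = 92.6300; S(1,+1) = 111.1053
  k=2: S(2,-2) = 64.3851; S(2,-1) = 77.2269; S(2,+0) = 92.6300; S(2,+1) = 111.1053; S(2,+2) = 133.2655
Terminal payoffs V(N, j) = max(K - S_T, 0):
  V(2,-2) = 43.394890; V(2,-1) = 30.553109; V(2,+0) = 15.150000; V(2,+1) = 0.000000; V(2,+2) = 0.000000
Backward induction: V(k, j) = exp(-r*dt) * [p_u * V(k+1, j+1) + p_m * V(k+1, j) + p_d * V(k+1, j-1)]
  V(1,-1) = exp(-r*dt) * [p_u*15.150000 + p_m*30.553109 + p_d*43.394890] = 29.274206
  V(1,+0) = exp(-r*dt) * [p_u*0.000000 + p_m*15.150000 + p_d*30.553109] = 14.542383
  V(1,+1) = exp(-r*dt) * [p_u*0.000000 + p_m*0.000000 + p_d*15.150000] = 2.281051
  V(0,+0) = exp(-r*dt) * [p_u*2.281051 + p_m*14.542383 + p_d*29.274206] = 14.356101

Answer: Price = V(0,0) = 14.3561


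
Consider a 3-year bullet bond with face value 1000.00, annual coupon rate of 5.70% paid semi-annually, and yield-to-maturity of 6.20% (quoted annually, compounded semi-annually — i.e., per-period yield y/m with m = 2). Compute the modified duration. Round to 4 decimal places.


Coupon per period c = face * coupon_rate / m = 28.500000
Periods per year m = 2; per-period yield y/m = 0.031000
Number of cashflows N = 6
Cashflows (t years, CF_t, discount factor 1/(1+y/m)^(m*t), PV):
  t = 0.5000: CF_t = 28.500000, DF = 0.969932, PV = 27.643065
  t = 1.0000: CF_t = 28.500000, DF = 0.940768, PV = 26.811896
  t = 1.5000: CF_t = 28.500000, DF = 0.912481, PV = 26.005719
  t = 2.0000: CF_t = 28.500000, DF = 0.885045, PV = 25.223782
  t = 2.5000: CF_t = 28.500000, DF = 0.858434, PV = 24.465356
  t = 3.0000: CF_t = 1028.500000, DF = 0.832622, PV = 856.351976
Price P = sum_t PV_t = 986.501794
First compute Macaulay numerator sum_t t * PV_t:
  t * PV_t at t = 0.5000: 13.821532
  t * PV_t at t = 1.0000: 26.811896
  t * PV_t at t = 1.5000: 39.008578
  t * PV_t at t = 2.0000: 50.447563
  t * PV_t at t = 2.5000: 61.163389
  t * PV_t at t = 3.0000: 2569.055929
Macaulay duration D = 2760.308888 / 986.501794 = 2.798078
Modified duration = D / (1 + y/m) = 2.798078 / (1 + 0.031000) = 2.713946

Answer: Modified duration = 2.7139


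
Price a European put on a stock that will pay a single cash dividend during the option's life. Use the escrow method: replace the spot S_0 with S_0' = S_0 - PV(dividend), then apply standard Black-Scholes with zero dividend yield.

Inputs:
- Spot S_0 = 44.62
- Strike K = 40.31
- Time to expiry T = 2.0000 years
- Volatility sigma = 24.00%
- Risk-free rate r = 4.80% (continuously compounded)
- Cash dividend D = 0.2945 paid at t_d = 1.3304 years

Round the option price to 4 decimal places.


Answer: Price = 2.4271

Derivation:
PV(D) = D * exp(-r * t_d) = 0.2945 * 0.93813708 = 0.27628137
S_0' = S_0 - PV(D) = 44.6200 - 0.27628137 = 44.34371863
d1 = (ln(S_0'/K) + (r + sigma^2/2)*T) / (sigma*sqrt(T)) = 0.73353929
d2 = d1 - sigma*sqrt(T) = 0.39412803
exp(-rT) = 0.90846402
N(-d1) = 0.23161479; N(-d2) = 0.34674326
P = K * exp(-rT) * N(-d2) - S_0' * N(-d1) = 40.3100 * 0.90846402 * 0.34674326 - 44.34371863 * 0.23161479 = 2.4271


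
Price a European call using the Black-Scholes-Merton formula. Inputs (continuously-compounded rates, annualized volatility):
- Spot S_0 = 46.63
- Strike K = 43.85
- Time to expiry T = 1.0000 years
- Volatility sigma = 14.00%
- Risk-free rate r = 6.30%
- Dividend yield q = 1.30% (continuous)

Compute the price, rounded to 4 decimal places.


d1 = (ln(S/K) + (r - q + 0.5*sigma^2) * T) / (sigma * sqrt(T)) = 0.86620994
d2 = d1 - sigma * sqrt(T) = 0.72620994
exp(-rT) = 0.93894347; exp(-qT) = 0.98708414
C = S_0 * exp(-qT) * N(d1) - K * exp(-rT) * N(d2)
N(d1) = 0.80681248; N(d2) = 0.76614496
C = 46.6300 * 0.98708414 * 0.80681248 - 43.8500 * 0.93894347 * 0.76614496 = 5.5915

Answer: Price = 5.5915


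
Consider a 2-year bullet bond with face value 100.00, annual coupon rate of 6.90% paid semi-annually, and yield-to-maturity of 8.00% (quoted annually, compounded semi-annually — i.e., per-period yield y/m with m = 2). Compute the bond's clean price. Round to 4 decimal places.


Coupon per period c = face * coupon_rate / m = 3.450000
Periods per year m = 2; per-period yield y/m = 0.040000
Number of cashflows N = 4
Cashflows (t years, CF_t, discount factor 1/(1+y/m)^(m*t), PV):
  t = 0.5000: CF_t = 3.450000, DF = 0.961538, PV = 3.317308
  t = 1.0000: CF_t = 3.450000, DF = 0.924556, PV = 3.189719
  t = 1.5000: CF_t = 3.450000, DF = 0.888996, PV = 3.067037
  t = 2.0000: CF_t = 103.450000, DF = 0.854804, PV = 88.429494
Price P = sum_t PV_t = 98.003558

Answer: Price = 98.0036


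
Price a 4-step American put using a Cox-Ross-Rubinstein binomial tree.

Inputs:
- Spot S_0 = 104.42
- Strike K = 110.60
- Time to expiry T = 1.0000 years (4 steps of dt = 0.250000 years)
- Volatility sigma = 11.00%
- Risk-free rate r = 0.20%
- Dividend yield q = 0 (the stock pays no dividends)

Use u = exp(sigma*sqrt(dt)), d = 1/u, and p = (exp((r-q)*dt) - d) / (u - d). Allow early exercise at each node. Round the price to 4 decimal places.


dt = T/N = 0.250000
u = exp(sigma*sqrt(dt)) = 1.056541; d = 1/u = 0.946485
p = (exp((r-q)*dt) - d) / (u - d) = 0.490798
Discount per step: exp(-r*dt) = 0.999500
Stock lattice S(k, i) with i counting down-moves:
  k=0: S(0,0) = 104.4200
  k=1: S(1,0) = 110.3240; S(1,1) = 98.8320
  k=2: S(2,0) = 116.5618; S(2,1) = 104.4200; S(2,2) = 93.5430
  k=3: S(3,0) = 123.1522; S(3,1) = 110.3240; S(3,2) = 98.8320; S(3,3) = 88.5371
  k=4: S(4,0) = 130.1153; S(4,1) = 116.5618; S(4,2) = 104.4200; S(4,3) = 93.5430; S(4,4) = 83.7990
Terminal payoffs V(N, i) = max(K - S_T, 0):
  V(4,0) = 0.000000; V(4,1) = 0.000000; V(4,2) = 6.180000; V(4,3) = 17.057000; V(4,4) = 26.800987
Backward induction: V(k, i) = exp(-r*dt) * [p * V(k+1, i) + (1-p) * V(k+1, i+1)]; then take max(V_cont, immediate exercise) for American.
  V(3,0) = exp(-r*dt) * [p*0.000000 + (1-p)*0.000000] = 0.000000; exercise = 0.000000; V(3,0) = max -> 0.000000
  V(3,1) = exp(-r*dt) * [p*0.000000 + (1-p)*6.180000] = 3.145297; exercise = 0.276029; V(3,1) = max -> 3.145297
  V(3,2) = exp(-r*dt) * [p*6.180000 + (1-p)*17.057000] = 11.712735; exercise = 11.768021; V(3,2) = max -> 11.768021
  V(3,3) = exp(-r*dt) * [p*17.057000 + (1-p)*26.800987] = 22.007653; exercise = 22.062939; V(3,3) = max -> 22.062939
  V(2,0) = exp(-r*dt) * [p*0.000000 + (1-p)*3.145297] = 1.600792; exercise = 0.000000; V(2,0) = max -> 1.600792
  V(2,1) = exp(-r*dt) * [p*3.145297 + (1-p)*11.768021] = 7.532240; exercise = 6.180000; V(2,1) = max -> 7.532240
  V(2,2) = exp(-r*dt) * [p*11.768021 + (1-p)*22.062939] = 17.001713; exercise = 17.057000; V(2,2) = max -> 17.057000
  V(1,0) = exp(-r*dt) * [p*1.600792 + (1-p)*7.532240] = 4.618788; exercise = 0.276029; V(1,0) = max -> 4.618788
  V(1,1) = exp(-r*dt) * [p*7.532240 + (1-p)*17.057000] = 12.376079; exercise = 11.768021; V(1,1) = max -> 12.376079
  V(0,0) = exp(-r*dt) * [p*4.618788 + (1-p)*12.376079] = 8.564535; exercise = 6.180000; V(0,0) = max -> 8.564535

Answer: Price = V(0,0) = 8.5645


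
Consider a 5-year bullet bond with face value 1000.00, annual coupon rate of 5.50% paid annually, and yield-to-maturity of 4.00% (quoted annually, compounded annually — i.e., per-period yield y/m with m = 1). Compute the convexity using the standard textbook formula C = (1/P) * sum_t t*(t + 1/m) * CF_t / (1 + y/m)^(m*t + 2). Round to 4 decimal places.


Coupon per period c = face * coupon_rate / m = 55.000000
Periods per year m = 1; per-period yield y/m = 0.040000
Number of cashflows N = 5
Cashflows (t years, CF_t, discount factor 1/(1+y/m)^(m*t), PV):
  t = 1.0000: CF_t = 55.000000, DF = 0.961538, PV = 52.884615
  t = 2.0000: CF_t = 55.000000, DF = 0.924556, PV = 50.850592
  t = 3.0000: CF_t = 55.000000, DF = 0.888996, PV = 48.894800
  t = 4.0000: CF_t = 55.000000, DF = 0.854804, PV = 47.014231
  t = 5.0000: CF_t = 1055.000000, DF = 0.821927, PV = 867.133098
Price P = sum_t PV_t = 1066.777335
Convexity numerator sum_t t*(t + 1/m) * CF_t / (1+y/m)^(m*t + 2):
  t = 1.0000: term = 97.789599
  t = 2.0000: term = 282.085383
  t = 3.0000: term = 542.471890
  t = 4.0000: term = 869.345978
  t = 5.0000: term = 24051.398788
Convexity = (1/P) * sum = 25843.091639 / 1066.777335 = 24.225385

Answer: Convexity = 24.2254


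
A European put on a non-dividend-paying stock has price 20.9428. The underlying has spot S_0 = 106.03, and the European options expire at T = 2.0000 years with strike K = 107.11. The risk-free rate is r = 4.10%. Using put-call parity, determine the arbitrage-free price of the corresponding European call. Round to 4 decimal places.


Put-call parity: C - P = S_0 * exp(-qT) - K * exp(-rT).
S_0 * exp(-qT) = 106.0300 * 1.00000000 = 106.03000000
K * exp(-rT) = 107.1100 * 0.92127196 = 98.67743950
C = P + S*exp(-qT) - K*exp(-rT)
C = 20.9428 + 106.03000000 - 98.67743950 = 28.2954

Answer: Call price = 28.2954


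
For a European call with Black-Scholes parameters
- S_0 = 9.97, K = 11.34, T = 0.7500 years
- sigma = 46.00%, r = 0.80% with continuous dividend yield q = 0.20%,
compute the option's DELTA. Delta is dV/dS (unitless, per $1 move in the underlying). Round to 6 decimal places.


Answer: Delta = 0.454443

Derivation:
d1 = -0.1127231576; d2 = -0.5110948434
phi(d1) = 0.3964157327; exp(-qT) = 0.9985011244; exp(-rT) = 0.9940179641
N(d1) = 0.4551250206
Delta = exp(-qT) * N(d1) = 0.9985011244 * 0.4551250206 = 0.454443


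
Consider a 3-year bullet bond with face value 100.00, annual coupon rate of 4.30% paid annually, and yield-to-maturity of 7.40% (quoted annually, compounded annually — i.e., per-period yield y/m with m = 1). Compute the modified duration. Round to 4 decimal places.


Answer: Modified duration = 2.6744

Derivation:
Coupon per period c = face * coupon_rate / m = 4.300000
Periods per year m = 1; per-period yield y/m = 0.074000
Number of cashflows N = 3
Cashflows (t years, CF_t, discount factor 1/(1+y/m)^(m*t), PV):
  t = 1.0000: CF_t = 4.300000, DF = 0.931099, PV = 4.003724
  t = 2.0000: CF_t = 4.300000, DF = 0.866945, PV = 3.727863
  t = 3.0000: CF_t = 104.300000, DF = 0.807211, PV = 84.192124
Price P = sum_t PV_t = 91.923711
First compute Macaulay numerator sum_t t * PV_t:
  t * PV_t at t = 1.0000: 4.003724
  t * PV_t at t = 2.0000: 7.455725
  t * PV_t at t = 3.0000: 252.576371
Macaulay duration D = 264.035821 / 91.923711 = 2.872336
Modified duration = D / (1 + y/m) = 2.872336 / (1 + 0.074000) = 2.674429


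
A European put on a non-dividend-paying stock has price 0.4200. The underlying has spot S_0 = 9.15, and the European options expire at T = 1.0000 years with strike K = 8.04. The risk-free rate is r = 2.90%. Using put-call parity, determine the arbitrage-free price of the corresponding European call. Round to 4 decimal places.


Answer: Call price = 1.7598

Derivation:
Put-call parity: C - P = S_0 * exp(-qT) - K * exp(-rT).
S_0 * exp(-qT) = 9.1500 * 1.00000000 = 9.15000000
K * exp(-rT) = 8.0400 * 0.97141646 = 7.81018837
C = P + S*exp(-qT) - K*exp(-rT)
C = 0.4200 + 9.15000000 - 7.81018837 = 1.7598


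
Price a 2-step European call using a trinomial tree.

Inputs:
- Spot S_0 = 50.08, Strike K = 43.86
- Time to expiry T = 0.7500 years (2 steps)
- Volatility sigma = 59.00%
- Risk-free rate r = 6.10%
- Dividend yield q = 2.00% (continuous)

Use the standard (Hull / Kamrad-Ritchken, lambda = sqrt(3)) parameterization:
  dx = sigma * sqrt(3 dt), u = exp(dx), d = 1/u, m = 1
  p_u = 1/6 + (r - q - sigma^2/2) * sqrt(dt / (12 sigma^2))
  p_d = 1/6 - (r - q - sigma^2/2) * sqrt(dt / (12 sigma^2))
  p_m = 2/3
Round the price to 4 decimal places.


dt = T/N = 0.375000; dx = sigma*sqrt(3*dt) = 0.625790
u = exp(dx) = 1.869722; d = 1/u = 0.534839
p_u = 0.126802, p_m = 0.666667, p_d = 0.206531
Discount per step: exp(-r*dt) = 0.977385
Stock lattice S(k, j) with j the centered position index:
  k=0: S(0,+0) = 50.0800
  k=1: S(1,-1) = 26.7847; S(1,+0) = 50.0800; S(1,+1) = 93.6357
  k=2: S(2,-2) = 14.3255; S(2,-1) = 26.7847; S(2,+0) = 50.0800; S(2,+1) = 93.6357; S(2,+2) = 175.0726
Terminal payoffs V(N, j) = max(S_T - K, 0):
  V(2,-2) = 0.000000; V(2,-1) = 0.000000; V(2,+0) = 6.220000; V(2,+1) = 49.775654; V(2,+2) = 131.212597
Backward induction: V(k, j) = exp(-r*dt) * [p_u * V(k+1, j+1) + p_m * V(k+1, j) + p_d * V(k+1, j-1)]
  V(1,-1) = exp(-r*dt) * [p_u*6.220000 + p_m*0.000000 + p_d*0.000000] = 0.770872
  V(1,+0) = exp(-r*dt) * [p_u*49.775654 + p_m*6.220000 + p_d*0.000000] = 10.221802
  V(1,+1) = exp(-r*dt) * [p_u*131.212597 + p_m*49.775654 + p_d*6.220000] = 49.950627
  V(0,+0) = exp(-r*dt) * [p_u*49.950627 + p_m*10.221802 + p_d*0.770872] = 13.006629

Answer: Price = V(0,0) = 13.0066


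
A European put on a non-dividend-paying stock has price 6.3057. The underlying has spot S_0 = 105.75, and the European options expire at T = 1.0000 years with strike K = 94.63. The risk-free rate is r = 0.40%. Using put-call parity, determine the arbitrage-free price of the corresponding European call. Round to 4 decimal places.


Put-call parity: C - P = S_0 * exp(-qT) - K * exp(-rT).
S_0 * exp(-qT) = 105.7500 * 1.00000000 = 105.75000000
K * exp(-rT) = 94.6300 * 0.99600799 = 94.25223603
C = P + S*exp(-qT) - K*exp(-rT)
C = 6.3057 + 105.75000000 - 94.25223603 = 17.8035

Answer: Call price = 17.8035


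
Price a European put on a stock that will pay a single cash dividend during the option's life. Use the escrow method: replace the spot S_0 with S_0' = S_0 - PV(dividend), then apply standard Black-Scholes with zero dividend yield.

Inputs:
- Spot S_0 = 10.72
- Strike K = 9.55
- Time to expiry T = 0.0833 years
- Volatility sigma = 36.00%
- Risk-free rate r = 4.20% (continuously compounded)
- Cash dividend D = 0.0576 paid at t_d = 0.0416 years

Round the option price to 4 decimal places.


Answer: Price = 0.0726

Derivation:
PV(D) = D * exp(-r * t_d) = 0.0576 * 0.99825433 = 0.05749945
S_0' = S_0 - PV(D) = 10.7200 - 0.05749945 = 10.66250055
d1 = (ln(S_0'/K) + (r + sigma^2/2)*T) / (sigma*sqrt(T)) = 1.14615647
d2 = d1 - sigma*sqrt(T) = 1.04225421
exp(-rT) = 0.99650751
N(-d1) = 0.12586521; N(-d2) = 0.14864692
P = K * exp(-rT) * N(-d2) - S_0' * N(-d1) = 9.5500 * 0.99650751 * 0.14864692 - 10.66250055 * 0.12586521 = 0.0726


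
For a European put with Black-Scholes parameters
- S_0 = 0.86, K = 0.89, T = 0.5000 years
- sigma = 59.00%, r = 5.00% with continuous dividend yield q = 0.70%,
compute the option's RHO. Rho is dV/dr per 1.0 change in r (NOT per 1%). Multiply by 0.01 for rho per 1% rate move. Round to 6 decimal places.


d1 = 0.1779414476; d2 = -0.2392515533
phi(d1) = 0.3926761265; exp(-qT) = 0.9965061179; exp(-rT) = 0.9753099120
N(-d2) = 0.5945447353
Rho = -K*T*exp(-rT)*N(-d2) = -0.8900 * 0.5000 * 0.9753099120 * 0.5945447353 = -0.258040

Answer: Rho = -0.258040


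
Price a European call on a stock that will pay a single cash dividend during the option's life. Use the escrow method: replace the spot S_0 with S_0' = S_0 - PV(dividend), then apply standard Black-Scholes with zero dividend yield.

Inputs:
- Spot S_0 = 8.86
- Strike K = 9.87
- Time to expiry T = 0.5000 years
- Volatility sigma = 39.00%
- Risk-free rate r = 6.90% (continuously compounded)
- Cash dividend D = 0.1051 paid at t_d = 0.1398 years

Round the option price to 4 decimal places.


PV(D) = D * exp(-r * t_d) = 0.1051 * 0.99040018 = 0.10409106
S_0' = S_0 - PV(D) = 8.8600 - 0.10409106 = 8.75590894
d1 = (ln(S_0'/K) + (r + sigma^2/2)*T) / (sigma*sqrt(T)) = -0.17132317
d2 = d1 - sigma*sqrt(T) = -0.44709482
exp(-rT) = 0.96608834
N(d1) = 0.43198483; N(d2) = 0.32740330
C = S_0' * N(d1) - K * exp(-rT) * N(d2) = 8.75590894 * 0.43198483 - 9.8700 * 0.96608834 * 0.32740330 = 0.6605

Answer: Price = 0.6605


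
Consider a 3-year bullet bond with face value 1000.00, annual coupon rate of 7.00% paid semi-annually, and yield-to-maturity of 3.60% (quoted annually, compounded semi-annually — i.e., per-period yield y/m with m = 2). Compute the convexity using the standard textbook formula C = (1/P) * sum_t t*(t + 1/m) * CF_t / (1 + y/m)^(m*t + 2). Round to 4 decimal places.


Coupon per period c = face * coupon_rate / m = 35.000000
Periods per year m = 2; per-period yield y/m = 0.018000
Number of cashflows N = 6
Cashflows (t years, CF_t, discount factor 1/(1+y/m)^(m*t), PV):
  t = 0.5000: CF_t = 35.000000, DF = 0.982318, PV = 34.381139
  t = 1.0000: CF_t = 35.000000, DF = 0.964949, PV = 33.773222
  t = 1.5000: CF_t = 35.000000, DF = 0.947887, PV = 33.176053
  t = 2.0000: CF_t = 35.000000, DF = 0.931127, PV = 32.589443
  t = 2.5000: CF_t = 35.000000, DF = 0.914663, PV = 32.013205
  t = 3.0000: CF_t = 1035.000000, DF = 0.898490, PV = 929.937330
Price P = sum_t PV_t = 1095.870391
Convexity numerator sum_t t*(t + 1/m) * CF_t / (1+y/m)^(m*t + 2):
  t = 0.5000: term = 16.588026
  t = 1.0000: term = 48.884164
  t = 1.5000: term = 96.039615
  t = 2.0000: term = 157.235780
  t = 2.5000: term = 231.683370
  t = 3.0000: term = 9422.093830
Convexity = (1/P) * sum = 9972.524786 / 1095.870391 = 9.100095

Answer: Convexity = 9.1001


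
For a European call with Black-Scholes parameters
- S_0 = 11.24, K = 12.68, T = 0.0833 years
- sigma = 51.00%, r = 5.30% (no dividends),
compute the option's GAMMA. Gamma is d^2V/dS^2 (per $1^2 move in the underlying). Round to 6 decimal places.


Answer: Gamma = 0.186691

Derivation:
d1 = -0.7153716631; d2 = -0.8625665339
phi(d1) = 0.3088755477; exp(-qT) = 1.0000000000; exp(-rT) = 0.9955948313
Gamma = exp(-qT) * phi(d1) / (S * sigma * sqrt(T)) = 1.0000000000 * 0.3088755477 / (11.2400 * 0.5100 * 0.2886173938) = 0.186691


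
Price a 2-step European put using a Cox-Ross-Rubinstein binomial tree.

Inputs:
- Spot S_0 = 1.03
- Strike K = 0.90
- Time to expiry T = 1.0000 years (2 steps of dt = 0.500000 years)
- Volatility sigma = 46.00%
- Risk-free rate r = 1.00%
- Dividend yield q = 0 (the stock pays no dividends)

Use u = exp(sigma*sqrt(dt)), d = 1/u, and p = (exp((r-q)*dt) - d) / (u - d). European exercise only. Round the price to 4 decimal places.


dt = T/N = 0.500000
u = exp(sigma*sqrt(dt)) = 1.384403; d = 1/u = 0.722333
p = (exp((r-q)*dt) - d) / (u - d) = 0.426963
Discount per step: exp(-r*dt) = 0.995012
Stock lattice S(k, i) with i counting down-moves:
  k=0: S(0,0) = 1.0300
  k=1: S(1,0) = 1.4259; S(1,1) = 0.7440
  k=2: S(2,0) = 1.9741; S(2,1) = 1.0300; S(2,2) = 0.5374
Terminal payoffs V(N, i) = max(K - S_T, 0):
  V(2,0) = 0.000000; V(2,1) = 0.000000; V(2,2) = 0.362582
Backward induction: V(k, i) = exp(-r*dt) * [p * V(k+1, i) + (1-p) * V(k+1, i+1)].
  V(1,0) = exp(-r*dt) * [p*0.000000 + (1-p)*0.000000] = 0.000000
  V(1,1) = exp(-r*dt) * [p*0.000000 + (1-p)*0.362582] = 0.206737
  V(0,0) = exp(-r*dt) * [p*0.000000 + (1-p)*0.206737] = 0.117877

Answer: Price = V(0,0) = 0.1179


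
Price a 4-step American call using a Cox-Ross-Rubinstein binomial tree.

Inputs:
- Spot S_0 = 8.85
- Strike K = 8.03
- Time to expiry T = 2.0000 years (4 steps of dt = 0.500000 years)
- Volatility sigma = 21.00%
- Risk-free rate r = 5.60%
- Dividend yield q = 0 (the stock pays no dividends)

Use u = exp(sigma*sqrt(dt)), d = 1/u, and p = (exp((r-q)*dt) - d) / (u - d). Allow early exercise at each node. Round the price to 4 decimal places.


Answer: Price = V(0,0) = 2.0282

Derivation:
dt = T/N = 0.500000
u = exp(sigma*sqrt(dt)) = 1.160084; d = 1/u = 0.862007
p = (exp((r-q)*dt) - d) / (u - d) = 0.558208
Discount per step: exp(-r*dt) = 0.972388
Stock lattice S(k, i) with i counting down-moves:
  k=0: S(0,0) = 8.8500
  k=1: S(1,0) = 10.2667; S(1,1) = 7.6288
  k=2: S(2,0) = 11.9103; S(2,1) = 8.8500; S(2,2) = 6.5760
  k=3: S(3,0) = 13.8169; S(3,1) = 10.2667; S(3,2) = 7.6288; S(3,3) = 5.6686
  k=4: S(4,0) = 16.0288; S(4,1) = 11.9103; S(4,2) = 8.8500; S(4,3) = 6.5760; S(4,4) = 4.8864
Terminal payoffs V(N, i) = max(S_T - K, 0):
  V(4,0) = 7.998801; V(4,1) = 3.880285; V(4,2) = 0.820000; V(4,3) = 0.000000; V(4,4) = 0.000000
Backward induction: V(k, i) = exp(-r*dt) * [p * V(k+1, i) + (1-p) * V(k+1, i+1)]; then take max(V_cont, immediate exercise) for American.
  V(3,0) = exp(-r*dt) * [p*7.998801 + (1-p)*3.880285] = 6.008653; exercise = 5.786931; V(3,0) = max -> 6.008653
  V(3,1) = exp(-r*dt) * [p*3.880285 + (1-p)*0.820000] = 2.458465; exercise = 2.236743; V(3,1) = max -> 2.458465
  V(3,2) = exp(-r*dt) * [p*0.820000 + (1-p)*0.000000] = 0.445092; exercise = 0.000000; V(3,2) = max -> 0.445092
  V(3,3) = exp(-r*dt) * [p*0.000000 + (1-p)*0.000000] = 0.000000; exercise = 0.000000; V(3,3) = max -> 0.000000
  V(2,0) = exp(-r*dt) * [p*6.008653 + (1-p)*2.458465] = 4.317606; exercise = 3.880285; V(2,0) = max -> 4.317606
  V(2,1) = exp(-r*dt) * [p*2.458465 + (1-p)*0.445092] = 1.525650; exercise = 0.820000; V(2,1) = max -> 1.525650
  V(2,2) = exp(-r*dt) * [p*0.445092 + (1-p)*0.000000] = 0.241593; exercise = 0.000000; V(2,2) = max -> 0.241593
  V(1,0) = exp(-r*dt) * [p*4.317606 + (1-p)*1.525650] = 2.998983; exercise = 2.236743; V(1,0) = max -> 2.998983
  V(1,1) = exp(-r*dt) * [p*1.525650 + (1-p)*0.241593] = 0.931902; exercise = 0.000000; V(1,1) = max -> 0.931902
  V(0,0) = exp(-r*dt) * [p*2.998983 + (1-p)*0.931902] = 2.028171; exercise = 0.820000; V(0,0) = max -> 2.028171


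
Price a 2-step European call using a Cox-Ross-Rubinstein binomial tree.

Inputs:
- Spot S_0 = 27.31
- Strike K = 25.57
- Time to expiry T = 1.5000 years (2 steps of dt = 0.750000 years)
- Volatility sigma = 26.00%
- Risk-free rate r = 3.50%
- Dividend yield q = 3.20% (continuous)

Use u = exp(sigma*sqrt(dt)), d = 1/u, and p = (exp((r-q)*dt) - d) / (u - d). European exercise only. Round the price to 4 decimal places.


dt = T/N = 0.750000
u = exp(sigma*sqrt(dt)) = 1.252531; d = 1/u = 0.798383
p = (exp((r-q)*dt) - d) / (u - d) = 0.448905
Discount per step: exp(-r*dt) = 0.974092
Stock lattice S(k, i) with i counting down-moves:
  k=0: S(0,0) = 27.3100
  k=1: S(1,0) = 34.2066; S(1,1) = 21.8038
  k=2: S(2,0) = 42.8449; S(2,1) = 27.3100; S(2,2) = 17.4078
Terminal payoffs V(N, i) = max(S_T - K, 0):
  V(2,0) = 17.274880; V(2,1) = 1.740000; V(2,2) = 0.000000
Backward induction: V(k, i) = exp(-r*dt) * [p * V(k+1, i) + (1-p) * V(k+1, i+1)].
  V(1,0) = exp(-r*dt) * [p*17.274880 + (1-p)*1.740000] = 8.487925
  V(1,1) = exp(-r*dt) * [p*1.740000 + (1-p)*0.000000] = 0.760858
  V(0,0) = exp(-r*dt) * [p*8.487925 + (1-p)*0.760858] = 4.119994

Answer: Price = V(0,0) = 4.1200


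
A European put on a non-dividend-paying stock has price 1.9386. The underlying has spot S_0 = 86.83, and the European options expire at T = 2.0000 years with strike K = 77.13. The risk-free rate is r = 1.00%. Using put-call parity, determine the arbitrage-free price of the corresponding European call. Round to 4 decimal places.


Put-call parity: C - P = S_0 * exp(-qT) - K * exp(-rT).
S_0 * exp(-qT) = 86.8300 * 1.00000000 = 86.83000000
K * exp(-rT) = 77.1300 * 0.98019867 = 75.60272367
C = P + S*exp(-qT) - K*exp(-rT)
C = 1.9386 + 86.83000000 - 75.60272367 = 13.1659

Answer: Call price = 13.1659


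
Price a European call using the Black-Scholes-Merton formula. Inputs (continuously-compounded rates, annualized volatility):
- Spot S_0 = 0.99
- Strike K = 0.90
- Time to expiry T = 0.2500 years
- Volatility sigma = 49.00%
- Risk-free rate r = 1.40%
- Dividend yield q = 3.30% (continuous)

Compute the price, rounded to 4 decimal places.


d1 = (ln(S/K) + (r - q + 0.5*sigma^2) * T) / (sigma * sqrt(T)) = 0.49213339
d2 = d1 - sigma * sqrt(T) = 0.24713339
exp(-rT) = 0.99650612; exp(-qT) = 0.99178394
C = S_0 * exp(-qT) * N(d1) - K * exp(-rT) * N(d2)
N(d1) = 0.68868747; N(d2) = 0.59759750
C = 0.9900 * 0.99178394 * 0.68868747 - 0.9000 * 0.99650612 * 0.59759750 = 0.1402

Answer: Price = 0.1402
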